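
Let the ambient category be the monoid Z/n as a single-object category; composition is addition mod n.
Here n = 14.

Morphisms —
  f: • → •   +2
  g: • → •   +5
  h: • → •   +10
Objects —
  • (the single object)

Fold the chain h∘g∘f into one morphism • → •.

  0 +2≡2 +5≡7 +10≡3  (mod 14)
composite: +3

Answer: +3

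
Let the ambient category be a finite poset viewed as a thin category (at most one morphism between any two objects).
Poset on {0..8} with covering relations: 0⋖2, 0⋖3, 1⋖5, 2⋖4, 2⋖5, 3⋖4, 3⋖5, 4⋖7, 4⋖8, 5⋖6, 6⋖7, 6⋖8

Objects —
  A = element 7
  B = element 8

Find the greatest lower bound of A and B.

Common predecessors of 7,8: {0,1,2,3,4,5,6}
  maximal lower bounds 4 and 6 are incomparable: neither 4⊑6 nor 6⊑4
→ no greatest lower bound exists

Answer: NO MEET EXISTS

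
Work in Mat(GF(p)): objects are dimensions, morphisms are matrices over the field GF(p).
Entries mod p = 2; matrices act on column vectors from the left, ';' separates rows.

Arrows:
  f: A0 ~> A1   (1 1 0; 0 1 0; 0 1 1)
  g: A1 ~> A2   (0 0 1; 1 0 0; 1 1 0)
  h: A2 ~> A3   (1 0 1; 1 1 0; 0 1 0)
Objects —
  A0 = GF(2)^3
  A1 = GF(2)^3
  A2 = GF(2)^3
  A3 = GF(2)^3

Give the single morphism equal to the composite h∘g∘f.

  e0=⟨1,0,0⟩ f~>⟨1,0,0⟩ g~>⟨0,1,1⟩ h~>⟨1,1,1⟩
  e1=⟨0,1,0⟩ f~>⟨1,1,1⟩ g~>⟨1,1,0⟩ h~>⟨1,0,1⟩
  e2=⟨0,0,1⟩ f~>⟨0,0,1⟩ g~>⟨1,0,0⟩ h~>⟨1,1,0⟩
⟦path⟧: (1 1 1; 1 0 1; 1 1 0)

Answer: (1 1 1; 1 0 1; 1 1 0)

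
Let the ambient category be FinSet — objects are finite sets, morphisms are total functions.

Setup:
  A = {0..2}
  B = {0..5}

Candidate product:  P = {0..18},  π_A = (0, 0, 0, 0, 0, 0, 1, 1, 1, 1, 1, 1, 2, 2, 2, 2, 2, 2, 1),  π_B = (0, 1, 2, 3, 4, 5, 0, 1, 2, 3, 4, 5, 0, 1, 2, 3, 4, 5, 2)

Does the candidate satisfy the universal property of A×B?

Answer: NOT A VALID PRODUCT — |P|=19 ≠ |A|·|B|=18

Derivation:
|A|·|B| = 3·6 = 18;  |P| = 19
  → cardinalities differ; no bijection possible.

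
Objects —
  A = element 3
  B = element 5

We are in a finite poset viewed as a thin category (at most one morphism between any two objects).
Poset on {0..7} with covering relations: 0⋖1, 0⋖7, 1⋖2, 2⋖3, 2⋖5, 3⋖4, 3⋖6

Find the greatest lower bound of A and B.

Lower bounds of A=3 and B=5: {0,1,2}
  0 ⊑ 2
  1 ⊑ 2
  2 ⊑ 2
glb = 2

Answer: A∧B = 2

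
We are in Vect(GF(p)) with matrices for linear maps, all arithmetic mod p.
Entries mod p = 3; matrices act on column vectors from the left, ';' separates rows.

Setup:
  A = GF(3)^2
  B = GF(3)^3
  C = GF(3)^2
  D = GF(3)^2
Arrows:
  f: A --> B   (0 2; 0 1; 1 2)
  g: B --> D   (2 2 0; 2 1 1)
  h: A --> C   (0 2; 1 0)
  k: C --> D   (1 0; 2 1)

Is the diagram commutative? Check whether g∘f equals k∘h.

1) trace f;g:
  e0=[1,0] f-->[0,0,1] g-->[0,1]
  e1=[0,1] f-->[2,1,2] g-->[0,1]
  ⟦path⟧₁ = (0 0; 1 1)
2) trace h;k:
  e0=[1,0] h-->[0,1] k-->[0,1]
  e1=[0,1] h-->[2,0] k-->[2,1]
  ⟦path⟧₂ = (0 2; 1 1)
Equal? NO — does not commute

Answer: DOES NOT COMMUTE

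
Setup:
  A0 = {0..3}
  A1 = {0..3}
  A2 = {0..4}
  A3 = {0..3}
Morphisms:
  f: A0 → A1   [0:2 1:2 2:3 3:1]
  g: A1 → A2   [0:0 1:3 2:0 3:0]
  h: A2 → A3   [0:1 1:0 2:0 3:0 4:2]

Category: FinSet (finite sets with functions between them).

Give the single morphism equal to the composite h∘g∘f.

Answer: [0:1 1:1 2:1 3:0]

Derivation:
  0 f→2 g→0 h→1
  1 f→2 g→0 h→1
  2 f→3 g→0 h→1
  3 f→1 g→3 h→0
result: [0:1 1:1 2:1 3:0]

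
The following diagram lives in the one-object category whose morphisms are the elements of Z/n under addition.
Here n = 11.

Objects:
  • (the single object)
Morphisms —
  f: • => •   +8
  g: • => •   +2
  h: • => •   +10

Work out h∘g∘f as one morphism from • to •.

Answer: +9

Work:
  0 +8≡8 +2≡10 +10≡9  (mod 11)
⟦path⟧: +9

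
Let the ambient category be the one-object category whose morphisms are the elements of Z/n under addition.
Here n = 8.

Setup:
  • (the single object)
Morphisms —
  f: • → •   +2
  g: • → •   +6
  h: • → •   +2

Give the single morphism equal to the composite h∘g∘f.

Answer: +2

Trace:
  0 +2≡2 +6≡0 +2≡2  (mod 8)
composite: +2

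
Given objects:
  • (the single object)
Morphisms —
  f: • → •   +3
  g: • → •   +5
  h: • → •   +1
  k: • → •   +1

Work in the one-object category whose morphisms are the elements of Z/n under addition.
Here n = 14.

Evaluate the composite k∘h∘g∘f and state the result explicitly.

Answer: +10

Work:
  0 +3≡3 +5≡8 +1≡9 +1≡10  (mod 14)
result: +10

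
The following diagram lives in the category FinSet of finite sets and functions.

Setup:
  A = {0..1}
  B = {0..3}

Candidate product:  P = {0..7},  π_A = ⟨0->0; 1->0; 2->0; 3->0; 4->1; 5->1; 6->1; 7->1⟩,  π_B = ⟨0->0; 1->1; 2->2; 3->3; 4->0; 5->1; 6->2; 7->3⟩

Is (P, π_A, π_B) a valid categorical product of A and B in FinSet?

|A|·|B| = 2·4 = 8;  |P| = 8
Check the pairing map k ↦ (π_A(k), π_B(k)):
  0 -> (0,0)
  1 -> (0,1)
  2 -> (0,2)
  3 -> (0,3)
  4 -> (1,0)
  5 -> (1,1)
  6 -> (1,2)
  7 -> (1,3)
distinct pairs in image: 8 / 8 needed
  → bijection onto A×B; projections well-typed.

Answer: VALID PRODUCT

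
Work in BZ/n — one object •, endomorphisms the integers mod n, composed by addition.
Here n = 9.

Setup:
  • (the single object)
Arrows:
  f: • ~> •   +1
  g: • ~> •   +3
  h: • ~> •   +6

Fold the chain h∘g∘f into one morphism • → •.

Answer: +1

Derivation:
  0 +1≡1 +3≡4 +6≡1  (mod 9)
composite: +1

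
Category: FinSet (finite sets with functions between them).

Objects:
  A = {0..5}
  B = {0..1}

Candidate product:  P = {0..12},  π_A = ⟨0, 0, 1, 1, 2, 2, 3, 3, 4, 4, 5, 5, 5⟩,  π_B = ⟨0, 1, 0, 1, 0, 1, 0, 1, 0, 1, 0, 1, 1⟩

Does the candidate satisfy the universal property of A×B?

Answer: NOT A VALID PRODUCT — |P|=13 ≠ |A|·|B|=12

Derivation:
|A|·|B| = 6·2 = 12;  |P| = 13
  → cardinalities differ; no bijection possible.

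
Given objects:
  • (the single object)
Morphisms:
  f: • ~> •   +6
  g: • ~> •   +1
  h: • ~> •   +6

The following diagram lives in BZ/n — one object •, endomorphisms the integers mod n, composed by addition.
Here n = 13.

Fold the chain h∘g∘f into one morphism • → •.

Answer: +0

Work:
  0 +6≡6 +1≡7 +6≡0  (mod 13)
result: +0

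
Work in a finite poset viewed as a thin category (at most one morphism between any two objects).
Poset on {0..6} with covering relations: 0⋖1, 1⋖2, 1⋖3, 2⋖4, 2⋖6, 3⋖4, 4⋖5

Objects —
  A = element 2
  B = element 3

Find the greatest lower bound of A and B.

Answer: A∧B = 1

Trace:
{x : x<=A ∧ x<=B} = {0,1}  (A=2, B=3)
  0 <= 1
  1 <= 1
glb = 1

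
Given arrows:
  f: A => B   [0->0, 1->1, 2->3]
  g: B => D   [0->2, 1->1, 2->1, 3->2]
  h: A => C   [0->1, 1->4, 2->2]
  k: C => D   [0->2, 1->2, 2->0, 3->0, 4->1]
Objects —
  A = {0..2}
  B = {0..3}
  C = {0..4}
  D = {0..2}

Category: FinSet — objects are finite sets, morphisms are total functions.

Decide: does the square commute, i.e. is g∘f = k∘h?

Answer: DOES NOT COMMUTE

Trace:
1) trace f;g:
  0 f=>0 g=>2
  1 f=>1 g=>1
  2 f=>3 g=>2
  ⟦path⟧₁ = [0->2, 1->1, 2->2]
2) trace h;k:
  0 h=>1 k=>2
  1 h=>4 k=>1
  2 h=>2 k=>0
  ⟦path⟧₂ = [0->2, 1->1, 2->0]
Equal? distinct morphisms ✗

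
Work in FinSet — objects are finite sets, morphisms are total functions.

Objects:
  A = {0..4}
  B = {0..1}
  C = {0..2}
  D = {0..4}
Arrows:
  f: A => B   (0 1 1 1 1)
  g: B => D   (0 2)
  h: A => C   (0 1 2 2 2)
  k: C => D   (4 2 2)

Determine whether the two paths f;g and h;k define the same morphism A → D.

Along f;g (path 1):
  0 f=>0 g=>0
  1 f=>1 g=>2
  2 f=>1 g=>2
  3 f=>1 g=>2
  4 f=>1 g=>2
  result₁ = (0 2 2 2 2)
Along h;k (path 2):
  0 h=>0 k=>4
  1 h=>1 k=>2
  2 h=>2 k=>2
  3 h=>2 k=>2
  4 h=>2 k=>2
  result₂ = (4 2 2 2 2)
Equal? NO — does not commute

Answer: DOES NOT COMMUTE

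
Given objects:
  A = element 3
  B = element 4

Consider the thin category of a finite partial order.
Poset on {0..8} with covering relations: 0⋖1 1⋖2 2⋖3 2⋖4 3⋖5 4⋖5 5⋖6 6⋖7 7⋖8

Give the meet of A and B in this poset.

Answer: A∧B = 2

Derivation:
Common predecessors of 3,4: {0,1,2}
  0 ≤ 2
  1 ≤ 2
  2 ≤ 2
glb = 2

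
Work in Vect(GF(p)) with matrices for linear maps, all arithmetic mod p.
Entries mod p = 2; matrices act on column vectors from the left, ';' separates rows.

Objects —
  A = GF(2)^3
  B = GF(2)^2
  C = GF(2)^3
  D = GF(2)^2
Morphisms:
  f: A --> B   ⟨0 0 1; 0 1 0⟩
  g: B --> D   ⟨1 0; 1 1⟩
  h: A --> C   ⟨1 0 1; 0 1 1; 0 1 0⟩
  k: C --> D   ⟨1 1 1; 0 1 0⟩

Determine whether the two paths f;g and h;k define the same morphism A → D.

Path 1 = f;g:
  e0=⟨1,0,0⟩ f-->⟨0,0⟩ g-->⟨0,0⟩
  e1=⟨0,1,0⟩ f-->⟨0,1⟩ g-->⟨0,1⟩
  e2=⟨0,0,1⟩ f-->⟨1,0⟩ g-->⟨1,1⟩
  composite₁ = ⟨0 0 1; 0 1 1⟩
Path 2 = h;k:
  e0=⟨1,0,0⟩ h-->⟨1,0,0⟩ k-->⟨1,0⟩
  e1=⟨0,1,0⟩ h-->⟨0,1,1⟩ k-->⟨0,1⟩
  e2=⟨0,0,1⟩ h-->⟨1,1,0⟩ k-->⟨0,1⟩
  composite₂ = ⟨1 0 0; 0 1 1⟩
Equal? differ; not commutative

Answer: DOES NOT COMMUTE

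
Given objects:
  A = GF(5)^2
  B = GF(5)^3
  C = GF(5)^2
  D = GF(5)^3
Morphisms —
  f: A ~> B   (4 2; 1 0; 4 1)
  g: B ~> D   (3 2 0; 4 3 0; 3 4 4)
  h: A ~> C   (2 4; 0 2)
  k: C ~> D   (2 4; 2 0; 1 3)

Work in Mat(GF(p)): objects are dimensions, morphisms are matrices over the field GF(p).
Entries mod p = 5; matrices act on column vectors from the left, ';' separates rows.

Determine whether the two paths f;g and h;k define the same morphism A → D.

Along f;g (path 1):
  e0=⟨1,0⟩ f~>⟨4,1,4⟩ g~>⟨4,4,2⟩
  e1=⟨0,1⟩ f~>⟨2,0,1⟩ g~>⟨1,3,0⟩
  result₁ = (4 1; 4 3; 2 0)
Along h;k (path 2):
  e0=⟨1,0⟩ h~>⟨2,0⟩ k~>⟨4,4,2⟩
  e1=⟨0,1⟩ h~>⟨4,2⟩ k~>⟨1,3,0⟩
  result₂ = (4 1; 4 3; 2 0)
Equal? same morphism ✓

Answer: COMMUTES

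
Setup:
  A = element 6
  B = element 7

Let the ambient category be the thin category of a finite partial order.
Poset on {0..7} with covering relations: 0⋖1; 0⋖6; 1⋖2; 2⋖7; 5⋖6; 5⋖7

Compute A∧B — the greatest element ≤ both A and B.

Lower bounds of A=6 and B=7: {0,5}
  maximal lower bounds 0 and 5 are incomparable: neither 0<=5 nor 5<=0
→ no greatest lower bound exists

Answer: NO MEET EXISTS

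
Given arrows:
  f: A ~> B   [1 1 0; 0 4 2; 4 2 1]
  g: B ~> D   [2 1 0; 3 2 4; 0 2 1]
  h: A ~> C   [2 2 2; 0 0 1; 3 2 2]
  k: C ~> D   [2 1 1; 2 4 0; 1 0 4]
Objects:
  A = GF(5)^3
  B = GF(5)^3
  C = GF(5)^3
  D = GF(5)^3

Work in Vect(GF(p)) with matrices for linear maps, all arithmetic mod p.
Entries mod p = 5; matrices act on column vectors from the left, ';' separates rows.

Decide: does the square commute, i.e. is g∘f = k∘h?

1) trace f;g:
  e0=⟨1,0,0⟩ f~>⟨1,0,4⟩ g~>⟨2,4,4⟩
  e1=⟨0,1,0⟩ f~>⟨1,4,2⟩ g~>⟨1,4,0⟩
  e2=⟨0,0,1⟩ f~>⟨0,2,1⟩ g~>⟨2,3,0⟩
  result₁ = [2 1 2; 4 4 3; 4 0 0]
2) trace h;k:
  e0=⟨1,0,0⟩ h~>⟨2,0,3⟩ k~>⟨2,4,4⟩
  e1=⟨0,1,0⟩ h~>⟨2,0,2⟩ k~>⟨1,4,0⟩
  e2=⟨0,0,1⟩ h~>⟨2,1,2⟩ k~>⟨2,3,0⟩
  result₂ = [2 1 2; 4 4 3; 4 0 0]
Equal? YES — commutes

Answer: COMMUTES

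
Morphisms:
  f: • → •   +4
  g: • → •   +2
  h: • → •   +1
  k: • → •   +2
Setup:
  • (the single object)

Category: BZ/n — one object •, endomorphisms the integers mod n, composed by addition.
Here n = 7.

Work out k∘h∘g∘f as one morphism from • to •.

  0 +4≡4 +2≡6 +1≡0 +2≡2  (mod 7)
⟦path⟧: +2

Answer: +2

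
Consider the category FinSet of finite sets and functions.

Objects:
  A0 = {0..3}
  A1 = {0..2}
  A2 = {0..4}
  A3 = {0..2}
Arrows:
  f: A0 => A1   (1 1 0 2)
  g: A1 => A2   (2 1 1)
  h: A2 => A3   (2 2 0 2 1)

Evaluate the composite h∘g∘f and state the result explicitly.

Answer: (2 2 0 2)

Work:
  0 f=>1 g=>1 h=>2
  1 f=>1 g=>1 h=>2
  2 f=>0 g=>2 h=>0
  3 f=>2 g=>1 h=>2
result: (2 2 0 2)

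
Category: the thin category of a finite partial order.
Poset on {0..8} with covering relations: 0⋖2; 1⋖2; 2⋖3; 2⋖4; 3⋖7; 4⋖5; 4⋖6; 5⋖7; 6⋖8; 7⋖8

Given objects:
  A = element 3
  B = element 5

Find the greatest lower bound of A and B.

Answer: A∧B = 2

Trace:
{x : x<=A ∧ x<=B} = {0,1,2}  (A=3, B=5)
  0 <= 2
  1 <= 2
  2 <= 2
glb = 2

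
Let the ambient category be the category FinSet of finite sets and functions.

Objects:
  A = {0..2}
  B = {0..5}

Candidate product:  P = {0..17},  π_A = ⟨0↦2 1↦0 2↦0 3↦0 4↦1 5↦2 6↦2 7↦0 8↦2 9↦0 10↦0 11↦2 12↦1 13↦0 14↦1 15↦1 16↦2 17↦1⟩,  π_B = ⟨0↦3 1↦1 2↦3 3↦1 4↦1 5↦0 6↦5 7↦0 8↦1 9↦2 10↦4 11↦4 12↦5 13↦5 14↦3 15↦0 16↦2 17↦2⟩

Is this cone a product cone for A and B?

|A|·|B| = 3·6 = 18;  |P| = 18
Check the pairing map k ↦ (π_A(k), π_B(k)):
  0 ↦ (2,3)
  1 ↦ (0,1)
  2 ↦ (0,3)
  3 ↦ (0,1)  ✗ repeats pair of k=1
  4 ↦ (1,1)
  5 ↦ (2,0)
  6 ↦ (2,5)
  7 ↦ (0,0)
  8 ↦ (2,1)
  9 ↦ (0,2)
  10 ↦ (0,4)
  11 ↦ (2,4)
  12 ↦ (1,5)
  13 ↦ (0,5)
  14 ↦ (1,3)
  15 ↦ (1,0)
  16 ↦ (2,2)
  17 ↦ (1,2)
distinct pairs in image: 17 / 18 needed
  → (0,1) hit at k=1 and k=3

Answer: NOT A VALID PRODUCT — duplicate pair at indices 3,1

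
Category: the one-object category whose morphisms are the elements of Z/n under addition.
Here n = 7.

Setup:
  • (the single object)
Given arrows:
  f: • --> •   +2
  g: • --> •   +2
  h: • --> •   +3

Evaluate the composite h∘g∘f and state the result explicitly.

Answer: +0

Derivation:
  0 +2≡2 +2≡4 +3≡0  (mod 7)
composite: +0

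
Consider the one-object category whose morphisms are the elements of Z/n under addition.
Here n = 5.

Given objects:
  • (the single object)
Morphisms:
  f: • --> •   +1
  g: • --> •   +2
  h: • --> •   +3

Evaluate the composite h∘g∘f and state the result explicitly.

  0 +1≡1 +2≡3 +3≡1  (mod 5)
⟦path⟧: +1

Answer: +1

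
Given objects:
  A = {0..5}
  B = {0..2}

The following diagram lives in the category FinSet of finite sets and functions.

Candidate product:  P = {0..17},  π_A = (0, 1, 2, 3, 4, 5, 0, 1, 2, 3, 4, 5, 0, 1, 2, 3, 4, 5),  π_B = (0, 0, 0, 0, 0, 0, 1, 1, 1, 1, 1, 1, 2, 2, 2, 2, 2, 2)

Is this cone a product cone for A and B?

|A|·|B| = 6·3 = 18;  |P| = 18
Check the pairing map k ↦ (π_A(k), π_B(k)):
  0 -> (0,0)
  1 -> (1,0)
  2 -> (2,0)
  3 -> (3,0)
  4 -> (4,0)
  5 -> (5,0)
  6 -> (0,1)
  7 -> (1,1)
  8 -> (2,1)
  9 -> (3,1)
  10 -> (4,1)
  11 -> (5,1)
  12 -> (0,2)
  13 -> (1,2)
  14 -> (2,2)
  15 -> (3,2)
  16 -> (4,2)
  17 -> (5,2)
distinct pairs in image: 18 / 18 needed
  → bijection onto A×B; projections well-typed.

Answer: VALID PRODUCT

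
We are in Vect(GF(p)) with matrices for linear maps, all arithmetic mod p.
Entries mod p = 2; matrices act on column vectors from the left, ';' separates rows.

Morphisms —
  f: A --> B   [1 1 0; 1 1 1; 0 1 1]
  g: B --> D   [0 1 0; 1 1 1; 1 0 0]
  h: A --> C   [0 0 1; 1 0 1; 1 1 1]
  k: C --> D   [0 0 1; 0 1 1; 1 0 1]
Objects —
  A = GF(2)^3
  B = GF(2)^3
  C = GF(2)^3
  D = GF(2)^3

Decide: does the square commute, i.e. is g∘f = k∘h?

Answer: COMMUTES

Trace:
Along f;g (path 1):
  e0=(1,0,0) f-->(1,1,0) g-->(1,0,1)
  e1=(0,1,0) f-->(1,1,1) g-->(1,1,1)
  e2=(0,0,1) f-->(0,1,1) g-->(1,0,0)
  composite₁ = [1 1 1; 0 1 0; 1 1 0]
Along h;k (path 2):
  e0=(1,0,0) h-->(0,1,1) k-->(1,0,1)
  e1=(0,1,0) h-->(0,0,1) k-->(1,1,1)
  e2=(0,0,1) h-->(1,1,1) k-->(1,0,0)
  composite₂ = [1 1 1; 0 1 0; 1 1 0]
Equal? equal; square commutes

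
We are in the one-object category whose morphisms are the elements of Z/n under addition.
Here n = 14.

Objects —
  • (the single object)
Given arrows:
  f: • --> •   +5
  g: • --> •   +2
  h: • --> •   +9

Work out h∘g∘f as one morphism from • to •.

Answer: +2

Trace:
  0 +5≡5 +2≡7 +9≡2  (mod 14)
⟦path⟧: +2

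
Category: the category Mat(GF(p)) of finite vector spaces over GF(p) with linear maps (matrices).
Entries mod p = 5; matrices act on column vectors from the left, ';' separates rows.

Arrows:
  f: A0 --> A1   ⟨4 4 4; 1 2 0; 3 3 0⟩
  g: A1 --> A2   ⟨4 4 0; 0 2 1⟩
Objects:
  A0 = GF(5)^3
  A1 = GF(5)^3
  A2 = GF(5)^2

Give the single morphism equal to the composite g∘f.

Answer: ⟨0 4 1; 0 2 0⟩

Derivation:
  e0=⟨1,0,0⟩ f-->⟨4,1,3⟩ g-->⟨0,0⟩
  e1=⟨0,1,0⟩ f-->⟨4,2,3⟩ g-->⟨4,2⟩
  e2=⟨0,0,1⟩ f-->⟨4,0,0⟩ g-->⟨1,0⟩
result: ⟨0 4 1; 0 2 0⟩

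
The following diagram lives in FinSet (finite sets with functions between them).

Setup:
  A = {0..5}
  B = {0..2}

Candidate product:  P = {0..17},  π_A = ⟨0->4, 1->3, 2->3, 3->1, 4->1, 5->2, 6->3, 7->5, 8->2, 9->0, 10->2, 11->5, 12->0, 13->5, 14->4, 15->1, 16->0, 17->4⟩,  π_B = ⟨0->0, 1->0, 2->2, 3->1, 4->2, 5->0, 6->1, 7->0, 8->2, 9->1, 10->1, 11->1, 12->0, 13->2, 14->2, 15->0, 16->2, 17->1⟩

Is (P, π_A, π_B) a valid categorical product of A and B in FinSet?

|A|·|B| = 6·3 = 18;  |P| = 18
Check the pairing map k ↦ (π_A(k), π_B(k)):
  0 -> (4,0)
  1 -> (3,0)
  2 -> (3,2)
  3 -> (1,1)
  4 -> (1,2)
  5 -> (2,0)
  6 -> (3,1)
  7 -> (5,0)
  8 -> (2,2)
  9 -> (0,1)
  10 -> (2,1)
  11 -> (5,1)
  12 -> (0,0)
  13 -> (5,2)
  14 -> (4,2)
  15 -> (1,0)
  16 -> (0,2)
  17 -> (4,1)
distinct pairs in image: 18 / 18 needed
  → bijection onto A×B; projections well-typed.

Answer: VALID PRODUCT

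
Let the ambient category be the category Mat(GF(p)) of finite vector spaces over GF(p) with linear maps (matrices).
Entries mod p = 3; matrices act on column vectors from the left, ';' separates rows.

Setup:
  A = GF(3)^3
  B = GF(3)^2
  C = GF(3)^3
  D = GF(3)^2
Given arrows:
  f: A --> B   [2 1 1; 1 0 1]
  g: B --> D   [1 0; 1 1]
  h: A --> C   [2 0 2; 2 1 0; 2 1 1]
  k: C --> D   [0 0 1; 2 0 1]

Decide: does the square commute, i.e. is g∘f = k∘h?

Answer: COMMUTES

Work:
Path 1 = f;g:
  e0=⟨1,0,0⟩ f-->⟨2,1⟩ g-->⟨2,0⟩
  e1=⟨0,1,0⟩ f-->⟨1,0⟩ g-->⟨1,1⟩
  e2=⟨0,0,1⟩ f-->⟨1,1⟩ g-->⟨1,2⟩
  composite₁ = [2 1 1; 0 1 2]
Path 2 = h;k:
  e0=⟨1,0,0⟩ h-->⟨2,2,2⟩ k-->⟨2,0⟩
  e1=⟨0,1,0⟩ h-->⟨0,1,1⟩ k-->⟨1,1⟩
  e2=⟨0,0,1⟩ h-->⟨2,0,1⟩ k-->⟨1,2⟩
  composite₂ = [2 1 1; 0 1 2]
Equal? equal; square commutes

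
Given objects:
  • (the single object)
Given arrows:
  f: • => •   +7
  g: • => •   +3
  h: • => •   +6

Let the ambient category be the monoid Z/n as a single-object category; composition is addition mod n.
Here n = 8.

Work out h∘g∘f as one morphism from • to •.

  0 +7≡7 +3≡2 +6≡0  (mod 8)
result: +0

Answer: +0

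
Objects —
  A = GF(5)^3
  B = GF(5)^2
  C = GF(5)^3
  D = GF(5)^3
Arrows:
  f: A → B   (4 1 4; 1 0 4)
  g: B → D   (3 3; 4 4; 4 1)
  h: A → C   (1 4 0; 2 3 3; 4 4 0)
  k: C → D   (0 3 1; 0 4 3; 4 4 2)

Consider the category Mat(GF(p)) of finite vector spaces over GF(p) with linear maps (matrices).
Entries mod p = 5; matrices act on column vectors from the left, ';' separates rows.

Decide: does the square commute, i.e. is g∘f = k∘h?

Along f;g (path 1):
  e0=(1,0,0) f→(4,1) g→(0,0,2)
  e1=(0,1,0) f→(1,0) g→(3,4,4)
  e2=(0,0,1) f→(4,4) g→(4,2,0)
  result₁ = (0 3 4; 0 4 2; 2 4 0)
Along h;k (path 2):
  e0=(1,0,0) h→(1,2,4) k→(0,0,0)
  e1=(0,1,0) h→(4,3,4) k→(3,4,1)
  e2=(0,0,1) h→(0,3,0) k→(4,2,2)
  result₂ = (0 3 4; 0 4 2; 0 1 2)
Equal? NO — does not commute

Answer: DOES NOT COMMUTE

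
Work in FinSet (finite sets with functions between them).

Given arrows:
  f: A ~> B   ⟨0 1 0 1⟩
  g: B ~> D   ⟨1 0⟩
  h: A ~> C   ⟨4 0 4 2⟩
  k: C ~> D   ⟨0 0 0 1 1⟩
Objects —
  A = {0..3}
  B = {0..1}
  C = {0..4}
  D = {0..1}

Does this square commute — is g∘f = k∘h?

Path 1 = f;g:
  0 f~>0 g~>1
  1 f~>1 g~>0
  2 f~>0 g~>1
  3 f~>1 g~>0
  result₁ = ⟨1 0 1 0⟩
Path 2 = h;k:
  0 h~>4 k~>1
  1 h~>0 k~>0
  2 h~>4 k~>1
  3 h~>2 k~>0
  result₂ = ⟨1 0 1 0⟩
Equal? equal; square commutes

Answer: COMMUTES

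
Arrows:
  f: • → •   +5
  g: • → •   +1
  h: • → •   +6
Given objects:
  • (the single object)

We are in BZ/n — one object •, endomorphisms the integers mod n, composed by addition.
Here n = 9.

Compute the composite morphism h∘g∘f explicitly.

Answer: +3

Derivation:
  0 +5≡5 +1≡6 +6≡3  (mod 9)
result: +3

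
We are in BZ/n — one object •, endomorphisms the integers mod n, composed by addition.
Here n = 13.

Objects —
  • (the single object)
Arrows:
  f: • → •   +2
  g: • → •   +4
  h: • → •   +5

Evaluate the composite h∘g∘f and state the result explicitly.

Answer: +11

Derivation:
  0 +2≡2 +4≡6 +5≡11  (mod 13)
⟦path⟧: +11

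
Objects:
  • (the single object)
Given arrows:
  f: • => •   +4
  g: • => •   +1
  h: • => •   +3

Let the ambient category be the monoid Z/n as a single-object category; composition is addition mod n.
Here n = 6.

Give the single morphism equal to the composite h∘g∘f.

  0 +4≡4 +1≡5 +3≡2  (mod 6)
result: +2

Answer: +2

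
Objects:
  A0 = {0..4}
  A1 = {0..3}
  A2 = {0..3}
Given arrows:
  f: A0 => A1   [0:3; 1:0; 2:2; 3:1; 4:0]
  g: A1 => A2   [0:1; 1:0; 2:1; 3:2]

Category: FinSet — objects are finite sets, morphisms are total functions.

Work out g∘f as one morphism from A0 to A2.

Answer: [0:2; 1:1; 2:1; 3:0; 4:1]

Work:
  0 f=>3 g=>2
  1 f=>0 g=>1
  2 f=>2 g=>1
  3 f=>1 g=>0
  4 f=>0 g=>1
composite: [0:2; 1:1; 2:1; 3:0; 4:1]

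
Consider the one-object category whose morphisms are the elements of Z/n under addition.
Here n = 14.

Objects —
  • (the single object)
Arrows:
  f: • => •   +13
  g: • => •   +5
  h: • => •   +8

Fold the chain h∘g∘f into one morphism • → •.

Answer: +12

Trace:
  0 +13≡13 +5≡4 +8≡12  (mod 14)
⟦path⟧: +12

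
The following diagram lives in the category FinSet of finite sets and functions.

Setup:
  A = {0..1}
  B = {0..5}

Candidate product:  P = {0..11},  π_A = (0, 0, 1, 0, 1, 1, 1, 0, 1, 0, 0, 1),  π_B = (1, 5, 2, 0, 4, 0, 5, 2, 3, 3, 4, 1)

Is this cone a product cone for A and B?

|A|·|B| = 2·6 = 12;  |P| = 12
Check the pairing map k ↦ (π_A(k), π_B(k)):
  0 -> (0,1)
  1 -> (0,5)
  2 -> (1,2)
  3 -> (0,0)
  4 -> (1,4)
  5 -> (1,0)
  6 -> (1,5)
  7 -> (0,2)
  8 -> (1,3)
  9 -> (0,3)
  10 -> (0,4)
  11 -> (1,1)
distinct pairs in image: 12 / 12 needed
  → bijection onto A×B; projections well-typed.

Answer: VALID PRODUCT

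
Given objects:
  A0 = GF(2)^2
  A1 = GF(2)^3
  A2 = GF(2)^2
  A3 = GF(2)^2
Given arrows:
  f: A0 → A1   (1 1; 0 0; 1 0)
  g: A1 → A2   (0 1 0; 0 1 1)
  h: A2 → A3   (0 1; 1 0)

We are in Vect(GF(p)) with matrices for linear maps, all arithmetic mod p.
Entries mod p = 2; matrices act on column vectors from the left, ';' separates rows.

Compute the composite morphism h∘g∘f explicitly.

  e0=(1,0) f→(1,0,1) g→(0,1) h→(1,0)
  e1=(0,1) f→(1,0,0) g→(0,0) h→(0,0)
result: (1 0; 0 0)

Answer: (1 0; 0 0)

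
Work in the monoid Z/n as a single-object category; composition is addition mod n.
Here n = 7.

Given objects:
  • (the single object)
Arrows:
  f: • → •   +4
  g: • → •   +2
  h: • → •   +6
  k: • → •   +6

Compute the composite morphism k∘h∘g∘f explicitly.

Answer: +4

Derivation:
  0 +4≡4 +2≡6 +6≡5 +6≡4  (mod 7)
⟦path⟧: +4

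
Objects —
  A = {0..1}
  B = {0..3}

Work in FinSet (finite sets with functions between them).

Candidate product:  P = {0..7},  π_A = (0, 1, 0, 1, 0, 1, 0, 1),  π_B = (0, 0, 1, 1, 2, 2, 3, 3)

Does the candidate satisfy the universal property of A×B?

|A|·|B| = 2·4 = 8;  |P| = 8
Check the pairing map k ↦ (π_A(k), π_B(k)):
  0 -> (0,0)
  1 -> (1,0)
  2 -> (0,1)
  3 -> (1,1)
  4 -> (0,2)
  5 -> (1,2)
  6 -> (0,3)
  7 -> (1,3)
distinct pairs in image: 8 / 8 needed
  → bijection onto A×B; projections well-typed.

Answer: VALID PRODUCT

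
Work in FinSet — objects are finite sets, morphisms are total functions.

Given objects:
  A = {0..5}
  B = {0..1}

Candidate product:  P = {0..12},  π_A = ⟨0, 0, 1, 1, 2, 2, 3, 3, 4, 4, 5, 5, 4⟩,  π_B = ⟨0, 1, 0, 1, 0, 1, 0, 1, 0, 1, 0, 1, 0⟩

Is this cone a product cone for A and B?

|A|·|B| = 6·2 = 12;  |P| = 13
  → cardinalities differ; no bijection possible.

Answer: NOT A VALID PRODUCT — |P|=13 ≠ |A|·|B|=12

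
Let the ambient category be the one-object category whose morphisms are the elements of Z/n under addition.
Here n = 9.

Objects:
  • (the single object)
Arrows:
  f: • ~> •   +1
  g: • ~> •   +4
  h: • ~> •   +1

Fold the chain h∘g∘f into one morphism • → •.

  0 +1≡1 +4≡5 +1≡6  (mod 9)
composite: +6

Answer: +6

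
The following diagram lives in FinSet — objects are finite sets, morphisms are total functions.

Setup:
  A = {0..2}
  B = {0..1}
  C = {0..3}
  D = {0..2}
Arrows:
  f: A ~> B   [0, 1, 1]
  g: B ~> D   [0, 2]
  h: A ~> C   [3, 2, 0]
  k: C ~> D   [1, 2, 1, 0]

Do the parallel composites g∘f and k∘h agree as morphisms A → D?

Answer: DOES NOT COMMUTE

Derivation:
1) trace f;g:
  0 f~>0 g~>0
  1 f~>1 g~>2
  2 f~>1 g~>2
  composite₁ = [0, 2, 2]
2) trace h;k:
  0 h~>3 k~>0
  1 h~>2 k~>1
  2 h~>0 k~>1
  composite₂ = [0, 1, 1]
Equal? distinct morphisms ✗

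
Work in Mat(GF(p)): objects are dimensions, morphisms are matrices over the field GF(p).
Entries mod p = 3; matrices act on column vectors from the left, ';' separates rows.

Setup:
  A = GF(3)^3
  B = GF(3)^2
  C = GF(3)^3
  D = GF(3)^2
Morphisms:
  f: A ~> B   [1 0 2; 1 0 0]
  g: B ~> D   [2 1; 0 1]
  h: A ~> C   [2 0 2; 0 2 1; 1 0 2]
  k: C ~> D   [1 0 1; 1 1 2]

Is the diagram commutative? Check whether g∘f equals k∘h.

1) trace f;g:
  e0=⟨1,0,0⟩ f~>⟨1,1⟩ g~>⟨0,1⟩
  e1=⟨0,1,0⟩ f~>⟨0,0⟩ g~>⟨0,0⟩
  e2=⟨0,0,1⟩ f~>⟨2,0⟩ g~>⟨1,0⟩
  ⟦path⟧₁ = [0 0 1; 1 0 0]
2) trace h;k:
  e0=⟨1,0,0⟩ h~>⟨2,0,1⟩ k~>⟨0,1⟩
  e1=⟨0,1,0⟩ h~>⟨0,2,0⟩ k~>⟨0,2⟩
  e2=⟨0,0,1⟩ h~>⟨2,1,2⟩ k~>⟨1,1⟩
  ⟦path⟧₂ = [0 0 1; 1 2 1]
Equal? differ; not commutative

Answer: DOES NOT COMMUTE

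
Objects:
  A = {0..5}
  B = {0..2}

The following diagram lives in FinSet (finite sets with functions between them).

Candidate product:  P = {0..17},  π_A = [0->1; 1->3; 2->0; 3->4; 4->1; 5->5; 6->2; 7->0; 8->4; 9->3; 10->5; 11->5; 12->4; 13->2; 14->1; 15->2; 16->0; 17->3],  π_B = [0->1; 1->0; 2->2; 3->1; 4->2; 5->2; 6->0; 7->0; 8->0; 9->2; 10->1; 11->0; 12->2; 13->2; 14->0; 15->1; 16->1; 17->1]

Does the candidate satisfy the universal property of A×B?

|A|·|B| = 6·3 = 18;  |P| = 18
Check the pairing map k ↦ (π_A(k), π_B(k)):
  0 -> (1,1)
  1 -> (3,0)
  2 -> (0,2)
  3 -> (4,1)
  4 -> (1,2)
  5 -> (5,2)
  6 -> (2,0)
  7 -> (0,0)
  8 -> (4,0)
  9 -> (3,2)
  10 -> (5,1)
  11 -> (5,0)
  12 -> (4,2)
  13 -> (2,2)
  14 -> (1,0)
  15 -> (2,1)
  16 -> (0,1)
  17 -> (3,1)
distinct pairs in image: 18 / 18 needed
  → bijection onto A×B; projections well-typed.

Answer: VALID PRODUCT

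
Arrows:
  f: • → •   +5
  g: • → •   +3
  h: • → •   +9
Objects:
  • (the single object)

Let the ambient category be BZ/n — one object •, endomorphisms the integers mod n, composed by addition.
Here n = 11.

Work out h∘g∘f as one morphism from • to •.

  0 +5≡5 +3≡8 +9≡6  (mod 11)
result: +6

Answer: +6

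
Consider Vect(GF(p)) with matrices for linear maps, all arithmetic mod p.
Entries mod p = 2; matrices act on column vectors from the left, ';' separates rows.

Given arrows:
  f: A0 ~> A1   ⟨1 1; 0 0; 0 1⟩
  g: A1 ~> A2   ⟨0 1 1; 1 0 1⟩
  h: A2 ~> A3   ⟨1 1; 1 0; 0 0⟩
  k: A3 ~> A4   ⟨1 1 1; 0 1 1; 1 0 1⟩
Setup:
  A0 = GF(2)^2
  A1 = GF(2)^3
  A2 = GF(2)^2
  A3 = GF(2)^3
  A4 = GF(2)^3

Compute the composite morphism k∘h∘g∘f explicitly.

  e0=(1,0) f~>(1,0,0) g~>(0,1) h~>(1,0,0) k~>(1,0,1)
  e1=(0,1) f~>(1,0,1) g~>(1,0) h~>(1,1,0) k~>(0,1,1)
⟦path⟧: ⟨1 0; 0 1; 1 1⟩

Answer: ⟨1 0; 0 1; 1 1⟩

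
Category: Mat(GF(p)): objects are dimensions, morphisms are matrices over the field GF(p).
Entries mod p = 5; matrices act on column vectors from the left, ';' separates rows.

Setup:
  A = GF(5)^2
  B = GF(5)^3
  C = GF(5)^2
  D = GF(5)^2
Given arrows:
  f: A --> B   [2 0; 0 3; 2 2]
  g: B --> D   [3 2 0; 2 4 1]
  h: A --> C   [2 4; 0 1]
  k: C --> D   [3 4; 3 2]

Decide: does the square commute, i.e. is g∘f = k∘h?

Answer: COMMUTES

Derivation:
Path 1 = f;g:
  e0=⟨1,0⟩ f-->⟨2,0,2⟩ g-->⟨1,1⟩
  e1=⟨0,1⟩ f-->⟨0,3,2⟩ g-->⟨1,4⟩
  ⟦path⟧₁ = [1 1; 1 4]
Path 2 = h;k:
  e0=⟨1,0⟩ h-->⟨2,0⟩ k-->⟨1,1⟩
  e1=⟨0,1⟩ h-->⟨4,1⟩ k-->⟨1,4⟩
  ⟦path⟧₂ = [1 1; 1 4]
Equal? YES — commutes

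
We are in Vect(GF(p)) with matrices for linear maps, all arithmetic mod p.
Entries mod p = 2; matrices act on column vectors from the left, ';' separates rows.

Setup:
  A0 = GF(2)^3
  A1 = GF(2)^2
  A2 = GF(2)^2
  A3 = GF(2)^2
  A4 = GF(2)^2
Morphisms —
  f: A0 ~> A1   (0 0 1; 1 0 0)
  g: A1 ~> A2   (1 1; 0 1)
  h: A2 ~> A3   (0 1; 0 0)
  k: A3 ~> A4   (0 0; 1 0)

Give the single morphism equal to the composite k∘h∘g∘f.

Answer: (0 0 0; 1 0 0)

Work:
  e0=⟨1,0,0⟩ f~>⟨0,1⟩ g~>⟨1,1⟩ h~>⟨1,0⟩ k~>⟨0,1⟩
  e1=⟨0,1,0⟩ f~>⟨0,0⟩ g~>⟨0,0⟩ h~>⟨0,0⟩ k~>⟨0,0⟩
  e2=⟨0,0,1⟩ f~>⟨1,0⟩ g~>⟨1,0⟩ h~>⟨0,0⟩ k~>⟨0,0⟩
composite: (0 0 0; 1 0 0)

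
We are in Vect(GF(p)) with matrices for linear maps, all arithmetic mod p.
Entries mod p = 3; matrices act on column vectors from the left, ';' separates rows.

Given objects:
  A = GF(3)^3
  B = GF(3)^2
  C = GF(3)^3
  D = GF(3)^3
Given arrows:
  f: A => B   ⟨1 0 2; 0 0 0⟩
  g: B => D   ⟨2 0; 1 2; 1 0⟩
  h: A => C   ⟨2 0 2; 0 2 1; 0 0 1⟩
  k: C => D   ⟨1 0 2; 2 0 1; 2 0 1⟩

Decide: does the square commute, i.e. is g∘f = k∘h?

Answer: COMMUTES

Trace:
Along f;g (path 1):
  e0=⟨1,0,0⟩ f=>⟨1,0⟩ g=>⟨2,1,1⟩
  e1=⟨0,1,0⟩ f=>⟨0,0⟩ g=>⟨0,0,0⟩
  e2=⟨0,0,1⟩ f=>⟨2,0⟩ g=>⟨1,2,2⟩
  result₁ = ⟨2 0 1; 1 0 2; 1 0 2⟩
Along h;k (path 2):
  e0=⟨1,0,0⟩ h=>⟨2,0,0⟩ k=>⟨2,1,1⟩
  e1=⟨0,1,0⟩ h=>⟨0,2,0⟩ k=>⟨0,0,0⟩
  e2=⟨0,0,1⟩ h=>⟨2,1,1⟩ k=>⟨1,2,2⟩
  result₂ = ⟨2 0 1; 1 0 2; 1 0 2⟩
Equal? YES — commutes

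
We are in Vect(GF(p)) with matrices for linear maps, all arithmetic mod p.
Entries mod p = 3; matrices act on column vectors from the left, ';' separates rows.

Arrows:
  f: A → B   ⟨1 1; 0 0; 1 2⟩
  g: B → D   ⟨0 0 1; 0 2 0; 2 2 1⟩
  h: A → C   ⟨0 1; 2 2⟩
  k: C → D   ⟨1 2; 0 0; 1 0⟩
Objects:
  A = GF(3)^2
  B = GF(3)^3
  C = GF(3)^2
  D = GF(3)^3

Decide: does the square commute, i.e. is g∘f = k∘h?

Answer: COMMUTES

Derivation:
Path 1 = f;g:
  e0=(1,0) f→(1,0,1) g→(1,0,0)
  e1=(0,1) f→(1,0,2) g→(2,0,1)
  ⟦path⟧₁ = ⟨1 2; 0 0; 0 1⟩
Path 2 = h;k:
  e0=(1,0) h→(0,2) k→(1,0,0)
  e1=(0,1) h→(1,2) k→(2,0,1)
  ⟦path⟧₂ = ⟨1 2; 0 0; 0 1⟩
Equal? equal; square commutes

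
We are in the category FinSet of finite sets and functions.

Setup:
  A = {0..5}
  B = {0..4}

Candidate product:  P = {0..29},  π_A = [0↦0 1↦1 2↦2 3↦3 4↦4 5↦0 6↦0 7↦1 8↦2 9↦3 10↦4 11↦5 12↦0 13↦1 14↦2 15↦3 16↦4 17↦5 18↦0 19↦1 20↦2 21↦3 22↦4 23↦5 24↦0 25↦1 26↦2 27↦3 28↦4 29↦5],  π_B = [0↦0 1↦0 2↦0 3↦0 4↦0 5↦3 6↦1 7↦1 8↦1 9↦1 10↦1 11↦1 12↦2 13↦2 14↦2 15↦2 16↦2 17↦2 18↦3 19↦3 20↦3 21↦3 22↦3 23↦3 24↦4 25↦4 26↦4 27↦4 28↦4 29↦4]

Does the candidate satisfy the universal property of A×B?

|A|·|B| = 6·5 = 30;  |P| = 30
Check the pairing map k ↦ (π_A(k), π_B(k)):
  0 ↦ (0,0)
  1 ↦ (1,0)
  2 ↦ (2,0)
  3 ↦ (3,0)
  4 ↦ (4,0)
  5 ↦ (0,3)
  6 ↦ (0,1)
  7 ↦ (1,1)
  8 ↦ (2,1)
  9 ↦ (3,1)
  10 ↦ (4,1)
  11 ↦ (5,1)
  12 ↦ (0,2)
  13 ↦ (1,2)
  14 ↦ (2,2)
  15 ↦ (3,2)
  16 ↦ (4,2)
  17 ↦ (5,2)
  18 ↦ (0,3)  ✗ repeats pair of k=5
  19 ↦ (1,3)
  20 ↦ (2,3)
  21 ↦ (3,3)
  22 ↦ (4,3)
  23 ↦ (5,3)
  24 ↦ (0,4)
  25 ↦ (1,4)
  26 ↦ (2,4)
  27 ↦ (3,4)
  28 ↦ (4,4)
  29 ↦ (5,4)
distinct pairs in image: 29 / 30 needed
  → (0,3) hit at k=5 and k=18

Answer: NOT A VALID PRODUCT — duplicate pair at indices 18,5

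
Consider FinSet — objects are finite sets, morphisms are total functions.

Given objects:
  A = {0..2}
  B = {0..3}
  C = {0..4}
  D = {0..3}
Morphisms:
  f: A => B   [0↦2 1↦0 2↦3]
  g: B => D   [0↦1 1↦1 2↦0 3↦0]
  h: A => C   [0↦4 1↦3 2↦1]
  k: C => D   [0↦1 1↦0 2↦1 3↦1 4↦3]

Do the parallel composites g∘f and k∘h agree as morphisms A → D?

Answer: DOES NOT COMMUTE

Trace:
Path 1 = f;g:
  0 f=>2 g=>0
  1 f=>0 g=>1
  2 f=>3 g=>0
  composite₁ = [0↦0 1↦1 2↦0]
Path 2 = h;k:
  0 h=>4 k=>3
  1 h=>3 k=>1
  2 h=>1 k=>0
  composite₂ = [0↦3 1↦1 2↦0]
Equal? distinct morphisms ✗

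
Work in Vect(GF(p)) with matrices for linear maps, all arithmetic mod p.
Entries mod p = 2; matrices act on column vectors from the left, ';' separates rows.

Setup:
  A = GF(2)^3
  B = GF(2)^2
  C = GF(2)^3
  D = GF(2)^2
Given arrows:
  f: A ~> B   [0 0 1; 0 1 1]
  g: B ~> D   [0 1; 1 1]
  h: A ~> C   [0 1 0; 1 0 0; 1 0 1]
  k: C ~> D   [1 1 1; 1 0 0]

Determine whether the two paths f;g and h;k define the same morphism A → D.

1) trace f;g:
  e0=(1,0,0) f~>(0,0) g~>(0,0)
  e1=(0,1,0) f~>(0,1) g~>(1,1)
  e2=(0,0,1) f~>(1,1) g~>(1,0)
  composite₁ = [0 1 1; 0 1 0]
2) trace h;k:
  e0=(1,0,0) h~>(0,1,1) k~>(0,0)
  e1=(0,1,0) h~>(1,0,0) k~>(1,1)
  e2=(0,0,1) h~>(0,0,1) k~>(1,0)
  composite₂ = [0 1 1; 0 1 0]
Equal? YES — commutes

Answer: COMMUTES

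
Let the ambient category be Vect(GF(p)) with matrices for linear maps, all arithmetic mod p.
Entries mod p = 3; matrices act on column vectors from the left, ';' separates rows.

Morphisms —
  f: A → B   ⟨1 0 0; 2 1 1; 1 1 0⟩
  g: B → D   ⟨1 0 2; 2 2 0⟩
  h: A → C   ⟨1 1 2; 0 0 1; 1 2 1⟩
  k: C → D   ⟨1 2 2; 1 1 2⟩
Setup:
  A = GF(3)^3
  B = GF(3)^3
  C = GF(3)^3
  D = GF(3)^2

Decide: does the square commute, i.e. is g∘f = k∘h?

Path 1 = f;g:
  e0=⟨1,0,0⟩ f→⟨1,2,1⟩ g→⟨0,0⟩
  e1=⟨0,1,0⟩ f→⟨0,1,1⟩ g→⟨2,2⟩
  e2=⟨0,0,1⟩ f→⟨0,1,0⟩ g→⟨0,2⟩
  composite₁ = ⟨0 2 0; 0 2 2⟩
Path 2 = h;k:
  e0=⟨1,0,0⟩ h→⟨1,0,1⟩ k→⟨0,0⟩
  e1=⟨0,1,0⟩ h→⟨1,0,2⟩ k→⟨2,2⟩
  e2=⟨0,0,1⟩ h→⟨2,1,1⟩ k→⟨0,2⟩
  composite₂ = ⟨0 2 0; 0 2 2⟩
Equal? equal; square commutes

Answer: COMMUTES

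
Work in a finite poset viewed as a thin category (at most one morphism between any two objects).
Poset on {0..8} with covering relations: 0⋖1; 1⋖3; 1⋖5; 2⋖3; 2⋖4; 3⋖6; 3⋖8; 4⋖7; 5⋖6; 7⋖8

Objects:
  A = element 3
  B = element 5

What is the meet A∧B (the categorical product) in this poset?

Answer: A∧B = 1

Trace:
Lower bounds of A=3 and B=5: {0,1}
  0 <= 1
  1 <= 1
glb = 1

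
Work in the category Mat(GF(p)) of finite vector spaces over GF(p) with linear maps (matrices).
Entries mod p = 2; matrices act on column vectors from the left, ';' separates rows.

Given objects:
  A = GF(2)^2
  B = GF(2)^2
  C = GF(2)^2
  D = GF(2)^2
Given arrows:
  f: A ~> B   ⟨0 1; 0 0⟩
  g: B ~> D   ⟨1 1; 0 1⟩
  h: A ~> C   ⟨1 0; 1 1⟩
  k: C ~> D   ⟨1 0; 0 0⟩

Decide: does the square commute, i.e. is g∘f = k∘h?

Answer: DOES NOT COMMUTE

Work:
1) trace f;g:
  e0=[1,0] f~>[0,0] g~>[0,0]
  e1=[0,1] f~>[1,0] g~>[1,0]
  result₁ = ⟨0 1; 0 0⟩
2) trace h;k:
  e0=[1,0] h~>[1,1] k~>[1,0]
  e1=[0,1] h~>[0,1] k~>[0,0]
  result₂ = ⟨1 0; 0 0⟩
Equal? differ; not commutative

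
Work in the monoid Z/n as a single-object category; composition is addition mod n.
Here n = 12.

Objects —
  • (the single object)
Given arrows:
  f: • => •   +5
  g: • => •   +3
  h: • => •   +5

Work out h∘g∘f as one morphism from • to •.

  0 +5≡5 +3≡8 +5≡1  (mod 12)
⟦path⟧: +1

Answer: +1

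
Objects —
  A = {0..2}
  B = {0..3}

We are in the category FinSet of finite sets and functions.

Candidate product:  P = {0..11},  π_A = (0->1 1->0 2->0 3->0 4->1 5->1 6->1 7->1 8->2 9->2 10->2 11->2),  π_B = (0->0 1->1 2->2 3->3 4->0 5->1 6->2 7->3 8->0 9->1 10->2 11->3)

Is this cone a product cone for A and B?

Answer: NOT A VALID PRODUCT — duplicate pair at indices 4,0

Work:
|A|·|B| = 3·4 = 12;  |P| = 12
Check the pairing map k ↦ (π_A(k), π_B(k)):
  0 -> (1,0)
  1 -> (0,1)
  2 -> (0,2)
  3 -> (0,3)
  4 -> (1,0)  ✗ repeats pair of k=0
  5 -> (1,1)
  6 -> (1,2)
  7 -> (1,3)
  8 -> (2,0)
  9 -> (2,1)
  10 -> (2,2)
  11 -> (2,3)
distinct pairs in image: 11 / 12 needed
  → (1,0) hit at k=0 and k=4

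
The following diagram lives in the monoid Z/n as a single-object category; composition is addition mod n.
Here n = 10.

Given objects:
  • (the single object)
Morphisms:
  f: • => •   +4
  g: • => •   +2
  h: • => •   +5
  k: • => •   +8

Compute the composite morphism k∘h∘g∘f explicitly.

  0 +4≡4 +2≡6 +5≡1 +8≡9  (mod 10)
composite: +9

Answer: +9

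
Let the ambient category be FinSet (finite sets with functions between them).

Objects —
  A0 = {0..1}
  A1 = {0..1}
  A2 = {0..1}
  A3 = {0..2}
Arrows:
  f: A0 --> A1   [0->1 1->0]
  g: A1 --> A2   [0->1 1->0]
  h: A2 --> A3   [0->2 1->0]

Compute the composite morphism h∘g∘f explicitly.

  0 f-->1 g-->0 h-->2
  1 f-->0 g-->1 h-->0
⟦path⟧: [0->2 1->0]

Answer: [0->2 1->0]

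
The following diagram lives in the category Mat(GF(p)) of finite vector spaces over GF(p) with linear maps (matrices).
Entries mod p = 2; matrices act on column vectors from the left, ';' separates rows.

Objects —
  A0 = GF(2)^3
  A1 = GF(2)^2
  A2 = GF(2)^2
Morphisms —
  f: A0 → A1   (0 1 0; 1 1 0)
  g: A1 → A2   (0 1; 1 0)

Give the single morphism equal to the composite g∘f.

Answer: (1 1 0; 0 1 0)

Derivation:
  e0=[1,0,0] f→[0,1] g→[1,0]
  e1=[0,1,0] f→[1,1] g→[1,1]
  e2=[0,0,1] f→[0,0] g→[0,0]
result: (1 1 0; 0 1 0)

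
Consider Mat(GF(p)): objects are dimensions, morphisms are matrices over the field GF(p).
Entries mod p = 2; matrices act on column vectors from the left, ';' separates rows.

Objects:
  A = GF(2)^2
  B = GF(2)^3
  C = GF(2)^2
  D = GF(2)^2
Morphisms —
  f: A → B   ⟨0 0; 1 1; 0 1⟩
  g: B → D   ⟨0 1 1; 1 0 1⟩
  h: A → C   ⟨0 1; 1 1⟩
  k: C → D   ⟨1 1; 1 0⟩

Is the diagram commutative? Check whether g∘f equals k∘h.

Answer: COMMUTES

Derivation:
Along f;g (path 1):
  e0=(1,0) f→(0,1,0) g→(1,0)
  e1=(0,1) f→(0,1,1) g→(0,1)
  composite₁ = ⟨1 0; 0 1⟩
Along h;k (path 2):
  e0=(1,0) h→(0,1) k→(1,0)
  e1=(0,1) h→(1,1) k→(0,1)
  composite₂ = ⟨1 0; 0 1⟩
Equal? equal; square commutes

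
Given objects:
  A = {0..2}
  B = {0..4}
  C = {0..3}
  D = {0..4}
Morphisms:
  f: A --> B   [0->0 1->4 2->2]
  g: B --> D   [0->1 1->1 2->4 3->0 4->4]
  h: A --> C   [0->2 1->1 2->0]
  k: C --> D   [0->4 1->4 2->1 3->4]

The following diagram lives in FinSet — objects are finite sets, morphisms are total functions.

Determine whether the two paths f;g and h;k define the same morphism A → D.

Along f;g (path 1):
  0 f-->0 g-->1
  1 f-->4 g-->4
  2 f-->2 g-->4
  result₁ = [0->1 1->4 2->4]
Along h;k (path 2):
  0 h-->2 k-->1
  1 h-->1 k-->4
  2 h-->0 k-->4
  result₂ = [0->1 1->4 2->4]
Equal? same morphism ✓

Answer: COMMUTES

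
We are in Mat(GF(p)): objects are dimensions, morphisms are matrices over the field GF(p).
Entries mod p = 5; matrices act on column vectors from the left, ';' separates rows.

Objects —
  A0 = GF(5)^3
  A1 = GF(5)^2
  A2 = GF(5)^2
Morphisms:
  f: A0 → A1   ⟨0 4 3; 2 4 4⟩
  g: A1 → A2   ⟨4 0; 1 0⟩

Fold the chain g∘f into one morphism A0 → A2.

Answer: ⟨0 1 2; 0 4 3⟩

Derivation:
  e0=(1,0,0) f→(0,2) g→(0,0)
  e1=(0,1,0) f→(4,4) g→(1,4)
  e2=(0,0,1) f→(3,4) g→(2,3)
composite: ⟨0 1 2; 0 4 3⟩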